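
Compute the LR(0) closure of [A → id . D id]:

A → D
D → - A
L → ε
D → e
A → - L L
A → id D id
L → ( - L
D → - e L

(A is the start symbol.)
{ [A → id . D id], [D → . - A], [D → . - e L], [D → . e] }

To compute CLOSURE, for each item [A → α.Bβ] where B is a non-terminal, add [B → .γ] for all productions B → γ; repeat for the newly added items until nothing changes.

Start with: [A → id . D id]
  [A → id . D id] has the dot before D: add [D → . - A], [D → . e], [D → . - e L]
No further items can be added.

CLOSURE = { [A → id . D id], [D → . - A], [D → . - e L], [D → . e] }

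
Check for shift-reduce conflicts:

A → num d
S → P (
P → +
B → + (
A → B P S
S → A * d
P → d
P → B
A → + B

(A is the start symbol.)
A shift-reduce conflict occurs when an LR(0) state has both:
  - a complete (reduce) item [A → α .] (dot at the end), and
  - a shift item [B → β . c γ] (dot before a terminal).

Augment with A' → A and build the canonical LR(0) collection (I0 = CLOSURE({[A' → . A]}), then GOTO on every symbol after a dot until no new states appear). It has 21 states:
  I0: { [A → . + B], [A → . B P S], [A → . num d], [A' → . A], [B → . + (] }  — shift
  I1: { [A → + . B], [B → + . (], [B → . + (] }  — shift
  I2: { [A' → A .] }  — accept
  I3: { [A → B . P S], [B → . + (], [P → . +], [P → . B], [P → . d] }  — shift
  I4: { [A → num . d] }  — shift
  I5: { [A → num d .] }  — reduce
  I6: { [B → + . (], [P → + .] }  — shift, reduce
  I7: { [P → B .] }  — reduce
  I8: { [A → . + B], [A → . B P S], [A → . num d], [A → B P . S], [B → . + (], [P → . +], [P → . B], [P → . d], [S → . A * d], [S → . P (] }  — shift
  I9: { [P → d .] }  — reduce
  I10: { [A → + . B], [B → + . (], [B → . + (], [P → + .] }  — shift, reduce
  I11: { [S → A . * d] }  — shift
  I12: { [A → B . P S], [B → . + (], [P → . +], [P → . B], [P → . d], [P → B .] }  — shift, reduce
  I13: { [S → P . (] }  — shift
  I14: { [A → B P S .] }  — reduce
  I15: { [S → P ( .] }  — reduce
  I16: { [S → A * . d] }  — shift
  I17: { [S → A * d .] }  — reduce
  I18: { [B → + ( .] }  — reduce
  I19: { [B → + . (] }  — shift
  I20: { [A → + B .] }  — reduce

I6 contains reduce item [P → + .] and shift item [B → + . (] — shift-reduce conflict.
I10 contains reduce item [P → + .] and shift items [B → . + (], [B → + . (] — shift-reduce conflict.
I12 contains reduce item [P → B .] and shift items [B → . + (], [P → . +], [P → . d] — shift-reduce conflict.

Answer: Yes — I6: [P → + .] vs [B → + . (]; I10: [P → + .] vs [B → . + (]; I12: [P → B .] vs [B → . + (]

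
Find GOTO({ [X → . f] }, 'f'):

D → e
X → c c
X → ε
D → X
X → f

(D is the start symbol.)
GOTO(I, 'f') = CLOSURE({ [A → αX.β] : [A → α.Xβ] ∈ I, X = 'f' })

Items with dot before 'f', with the dot advanced:
  [X → . f] → [X → f .]
Closure adds nothing (no advanced item has the dot before a non-terminal).

GOTO = { [X → f .] }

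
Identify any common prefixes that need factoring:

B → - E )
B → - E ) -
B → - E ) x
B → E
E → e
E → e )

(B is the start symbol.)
Left-factoring is needed when two productions for the same non-terminal
share a common prefix on the right-hand side.

Productions for B:
  B → - E )
  B → - E ) -
  B → - E ) x
  B → E
Productions for E:
  E → e
  E → e )

Found common prefix '- E )' in productions for B
Found common prefix 'e' in productions for E

Answer: Yes, B has productions with common prefix '- E )'; E has productions with common prefix 'e'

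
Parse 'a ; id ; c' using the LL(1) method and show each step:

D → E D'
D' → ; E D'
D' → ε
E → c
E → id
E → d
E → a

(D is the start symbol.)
LL(1) parsing maintains a stack (initially the start symbol over $) and the input. At each step: if the stack top is a terminal, match it against the current input token; if it is a non-terminal N, replace it with the RHS of M[N, lookahead] (the unique production whose predict set contains the lookahead).

Stack is shown with the top on the left.

Stack     Input         Action
------------------------------
D $       a ; id ; c $  output D → E D'
E D' $    a ; id ; c $  output E → a
a D' $    a ; id ; c $  match 'a'
D' $      ; id ; c $    output D' → ; E D'
; E D' $  ; id ; c $    match ';'
E D' $    id ; c $      output E → id
id D' $   id ; c $      match 'id'
D' $      ; c $         output D' → ; E D'
; E D' $  ; c $         match ';'
E D' $    c $           output E → c
c D' $    c $           match 'c'
D' $      $             output D' → ε
$         $             accept

The string is accepted.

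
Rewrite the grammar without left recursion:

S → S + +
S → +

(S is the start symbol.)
S is directly left-recursive. The standard transformation for
  A → A α₁ | ... | A α_m | β₁ | ... | β_n
is
  A  → β₁ A' | ... | β_n A'
  A' → α₁ A' | ... | α_m A' | ε

S → + becomes S → + S'
S → S + + becomes S' → + + S'
Add S' → ε

Resulting grammar:
S → + S'
S' → + + S'
S' → ε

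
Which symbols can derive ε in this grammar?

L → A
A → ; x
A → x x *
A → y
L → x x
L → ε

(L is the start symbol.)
ε-productions: L → ε
So L is immediately nullable.
No further non-terminal can be added: every production for the remaining non-terminals contains a terminal or a non-nullable non-terminal.
Nullable = { 'L' }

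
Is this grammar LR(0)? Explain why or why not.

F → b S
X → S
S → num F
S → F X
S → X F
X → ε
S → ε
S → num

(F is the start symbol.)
A grammar is LR(0) if no state in the canonical LR(0) collection has:
  - both a shift item (dot before a terminal) and a complete item (shift-reduce conflict), or
  - two or more complete items (reduce-reduce conflict; the accept item [F' → F .] counts as a complete item here).

Augment with F' → F and build the canonical LR(0) collection (I0 = CLOSURE({[F' → . F]}), then GOTO on every symbol after a dot until no new states appear). It has 11 states:
  I0: { [F → . b S], [F' → . F] }  — shift
  I1: { [F' → F .] }  — accept
  I2: { [F → . b S], [F → b . S], [S → . F X], [S → . X F], [S → . num F], [S → . num], [S → .], [X → . S], [X → .] }  — shift, 2 reduces
  I3: { [F → . b S], [S → . F X], [S → . X F], [S → . num F], [S → . num], [S → .], [S → F . X], [X → . S], [X → .] }  — shift, 2 reduces
  I4: { [F → b S .], [X → S .] }  — 2 reduces
  I5: { [F → . b S], [S → X . F] }  — shift
  I6: { [F → . b S], [S → num . F], [S → num .] }  — shift, reduce
  I7: { [S → num F .] }  — reduce
  I8: { [S → X F .] }  — reduce
  I9: { [X → S .] }  — reduce
  I10: { [F → . b S], [S → F X .], [S → X . F] }  — shift, reduce

Conflict in state I2:
  Shift-reduce conflict between [S → .] and [F → . b S]
So the grammar is NOT LR(0).

Answer: No. Shift-reduce conflict between [S → .] and [F → . b S]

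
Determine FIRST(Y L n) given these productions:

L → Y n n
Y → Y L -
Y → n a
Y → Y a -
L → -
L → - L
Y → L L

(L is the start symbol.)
FIRST sets of the non-terminals involved (from the grammar, by fixed-point iteration):
  FIRST(Y) = { '-', 'n' }

To compute FIRST(Y L n), process the symbols left to right:
Symbol Y is a non-terminal. Add FIRST(Y) \ {ε} = { '-', 'n' }
Y is not nullable (ε ∉ FIRST(Y)), so stop here.
FIRST(Y L n) = { '-', 'n' }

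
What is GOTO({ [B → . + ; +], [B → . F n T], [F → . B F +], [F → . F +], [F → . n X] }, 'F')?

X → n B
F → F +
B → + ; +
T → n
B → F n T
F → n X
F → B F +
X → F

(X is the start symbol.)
GOTO(I, 'F') = CLOSURE({ [A → αX.β] : [A → α.Xβ] ∈ I, X = 'F' })

Items with dot before 'F', with the dot advanced:
  [B → . F n T] → [B → F . n T]
  [F → . F +] → [F → F . +]
Closure adds nothing (no advanced item has the dot before a non-terminal).

GOTO = { [B → F . n T], [F → F . +] }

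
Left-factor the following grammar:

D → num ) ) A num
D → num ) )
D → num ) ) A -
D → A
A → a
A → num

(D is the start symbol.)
D → num ) ) D'
D' → A D''
D'' → num
D'' → -
D' → ε
D → A
A → a
A → num

Left-factoring transforms A → αβ₁ | αβ₂ into A → αA' and A' → β₁ | β₂
(α is the longest common prefix among the alternatives). Repeat until
no nonterminal has two alternatives with a common prefix.

Round 1: D has alternatives sharing prefix 'num ) )'. Introduce D': D → num ) ) D'
  Add: D' → A num
  Add: D' → ε
  Add: D' → A -

Round 2: D' has alternatives sharing prefix 'A'. Introduce D'': D' → A D''
  Add: D'' → num
  Add: D'' → -

No remaining common prefixes — done.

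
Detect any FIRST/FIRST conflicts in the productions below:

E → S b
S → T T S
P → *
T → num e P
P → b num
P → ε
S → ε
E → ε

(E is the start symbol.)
A FIRST/FIRST conflict occurs when two productions N → α and N → β for the same non-terminal have FIRST(α) ∩ FIRST(β) ≠ ∅ (with ε ∈ FIRST of a nullable right-hand side, so two nullable alternatives also conflict).

FIRST sets of the non-terminals at (or reachable through a nullable prefix from) the front of some alternative:
  FIRST(S) = { 'num', ε }
  FIRST(T) = { 'num' }

Productions for E:
  E → S b: FIRST = { 'b', 'num' }
  E → ε: FIRST = { ε }
Productions for S:
  S → T T S: FIRST = { 'num' }
  S → ε: FIRST = { ε }
Productions for P:
  P → *: FIRST = { '*' }
  P → b num: FIRST = { 'b' }
  P → ε: FIRST = { ε }
T has only one production, so no FIRST/FIRST conflict is possible there.

All alternatives of each non-terminal have pairwise disjoint FIRST sets.

Answer: No FIRST/FIRST conflicts.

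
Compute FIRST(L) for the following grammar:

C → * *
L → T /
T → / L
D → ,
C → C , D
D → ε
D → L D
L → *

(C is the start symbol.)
{ '*', '/' }

FIRST sets of the other non-terminals involved (by the same procedure, iterated to a fixed point):
  FIRST(T) = { '/' }

From L → T /:
  - T is a non-terminal: add FIRST(T) \ {ε} = { '/' }
    T is not nullable, so stop
From L → *:
  - '*' is a terminal: add '*' and stop

Collecting: FIRST(L) = { '*', '/' }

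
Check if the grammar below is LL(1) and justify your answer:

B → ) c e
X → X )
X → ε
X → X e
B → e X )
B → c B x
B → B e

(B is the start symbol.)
A grammar is LL(1) if for each non-terminal N with multiple productions, the predict sets of those productions are pairwise disjoint, where PREDICT(N → α) = (FIRST(α) \ {ε}) ∪ (FOLLOW(N) if α ⇒* ε).

Relevant sets:
  FIRST(B) = { ')', 'c', 'e' }
  FIRST(X) = { ')', 'e', ε }
  FOLLOW(X) = { ')', 'e' }

For B:
  PREDICT(B → ')' c e) = { ')' }
  PREDICT(B → e X ')') = { 'e' }
  PREDICT(B → c B x) = { 'c' }
  PREDICT(B → B e) = { ')', 'c', 'e' }
For X:
  PREDICT(X → X ')') = { ')', 'e' }
  PREDICT(X → ε) = { ')', 'e' }
  PREDICT(X → X e) = { ')', 'e' }

Conflict found: Predict set conflict for B: { ')' }
The grammar is NOT LL(1).

Answer: No. Predict set conflict for B: { ')' }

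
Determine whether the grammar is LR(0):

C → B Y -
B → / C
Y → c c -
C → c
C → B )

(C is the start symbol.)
Yes, the grammar is LR(0)

A grammar is LR(0) if no state in the canonical LR(0) collection has:
  - both a shift item (dot before a terminal) and a complete item (shift-reduce conflict), or
  - two or more complete items (reduce-reduce conflict; the accept item [C' → C .] counts as a complete item here).

Augment with C' → C and build the canonical LR(0) collection (I0 = CLOSURE({[C' → . C]}), then GOTO on every symbol after a dot until no new states appear). It has 12 states:
  I0: { [B → . / C], [C → . B )], [C → . B Y -], [C → . c], [C' → . C] }  — shift
  I1: { [B → . / C], [B → / . C], [C → . B )], [C → . B Y -], [C → . c] }  — shift
  I2: { [C → B . )], [C → B . Y -], [Y → . c c -] }  — shift
  I3: { [C' → C .] }  — accept
  I4: { [C → c .] }  — reduce
  I5: { [C → B ) .] }  — reduce
  I6: { [C → B Y . -] }  — shift
  I7: { [Y → c . c -] }  — shift
  I8: { [Y → c c . -] }  — shift
  I9: { [Y → c c - .] }  — reduce
  I10: { [C → B Y - .] }  — reduce
  I11: { [B → / C .] }  — reduce

Every state is either a pure shift/goto state or contains exactly one complete item and nothing to shift — no conflicts. The grammar is LR(0).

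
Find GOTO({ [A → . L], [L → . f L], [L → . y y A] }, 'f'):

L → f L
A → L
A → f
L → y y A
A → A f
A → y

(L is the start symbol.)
{ [L → . f L], [L → . y y A], [L → f . L] }

GOTO(I, 'f') = CLOSURE({ [A → αX.β] : [A → α.Xβ] ∈ I, X = 'f' })

Items with dot before 'f', with the dot advanced:
  [L → . f L] → [L → f . L]
Closure of the advanced items:
  [L → f . L] has the dot before L: add [L → . f L], [L → . y y A]

GOTO = { [L → . f L], [L → . y y A], [L → f . L] }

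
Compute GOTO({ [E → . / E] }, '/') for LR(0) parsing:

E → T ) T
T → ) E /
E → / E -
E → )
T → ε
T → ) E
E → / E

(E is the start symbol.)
{ [E → . )], [E → . / E -], [E → . / E], [E → . T ) T], [E → / . E], [T → . ) E /], [T → . ) E], [T → .] }

GOTO(I, '/') = CLOSURE({ [A → αX.β] : [A → α.Xβ] ∈ I, X = '/' })

Items with dot before '/', with the dot advanced:
  [E → . / E] → [E → / . E]
Closure of the advanced items:
  [E → / . E] has the dot before E: add [E → . T ) T], [E → . / E -], [E → . )], [E → . / E]
  [E → . T ) T] has the dot before T: add [T → . ) E /], [T → .], [T → . ) E]

GOTO = { [E → . )], [E → . / E -], [E → . / E], [E → . T ) T], [E → / . E], [T → . ) E /], [T → . ) E], [T → .] }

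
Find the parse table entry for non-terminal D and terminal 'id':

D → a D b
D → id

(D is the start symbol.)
To find M[D, 'id'], we find productions for D where 'id' is in the predict set (PREDICT(N → α) = (FIRST(α) \ {ε}) ∪ (FOLLOW(N) if α ⇒* ε)).

D → a D b: PREDICT = { 'a' }
D → id: PREDICT = { 'id' }
  'id' is in predict set, so this production goes in M[D, 'id']

M[D, 'id'] = D → id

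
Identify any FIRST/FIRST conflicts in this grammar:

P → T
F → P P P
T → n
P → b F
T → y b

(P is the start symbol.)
No FIRST/FIRST conflicts.

FIRST sets of the non-terminals at (or reachable through a nullable prefix from) the front of some alternative:
  FIRST(T) = { 'n', 'y' }

Productions for P:
  P → T: FIRST = { 'n', 'y' }
  P → b F: FIRST = { 'b' }
Productions for T:
  T → n: FIRST = { 'n' }
  T → y b: FIRST = { 'y' }
F has only one production, so no FIRST/FIRST conflict is possible there.

All alternatives of each non-terminal have pairwise disjoint FIRST sets.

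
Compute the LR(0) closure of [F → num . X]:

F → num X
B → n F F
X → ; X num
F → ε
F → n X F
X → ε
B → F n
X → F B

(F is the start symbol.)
{ [F → . n X F], [F → . num X], [F → .], [F → num . X], [X → . ; X num], [X → . F B], [X → .] }

Start with: [F → num . X]
  [F → num . X] has the dot before X: add [X → . ; X num], [X → .], [X → . F B]
  [X → . F B] has the dot before F: add [F → . num X], [F → .], [F → . n X F]
No further items can be added.

CLOSURE = { [F → . n X F], [F → . num X], [F → .], [F → num . X], [X → . ; X num], [X → . F B], [X → .] }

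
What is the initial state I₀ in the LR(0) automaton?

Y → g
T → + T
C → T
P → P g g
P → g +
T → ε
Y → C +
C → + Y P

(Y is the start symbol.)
First, augment the grammar with Y' → Y
I₀ = CLOSURE({ [Y' → . Y] }):
  [Y' → . Y] has the dot before Y: add [Y → . g], [Y → . C +]
  [Y → . C +] has the dot before C: add [C → . T], [C → . + Y P]
  [C → . T] has the dot before T: add [T → . + T], [T → .]
No further items can be added.

I₀ = { [C → . + Y P], [C → . T], [T → . + T], [T → .], [Y → . C +], [Y → . g], [Y' → . Y] }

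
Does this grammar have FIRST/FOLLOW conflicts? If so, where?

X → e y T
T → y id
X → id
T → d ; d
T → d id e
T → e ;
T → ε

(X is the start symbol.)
Nullable non-terminals: T.

T: nullable alternative(s) T → ε; FOLLOW(T) = { $ }
  T → y id: FIRST \ {ε} = { 'y' } — disjoint from FOLLOW(T)
  T → d ; d: FIRST \ {ε} = { 'd' } — disjoint from FOLLOW(T)
  T → d id e: FIRST \ {ε} = { 'd' } — disjoint from FOLLOW(T)
  T → e ;: FIRST \ {ε} = { 'e' } — disjoint from FOLLOW(T)
  T → ε: FIRST \ {ε} = { } — this is the only nullable alternative, skip

X has no nullable alternative, so no FIRST/FOLLOW check is needed there.

No FIRST/FOLLOW conflicts found.

Answer: No FIRST/FOLLOW conflicts.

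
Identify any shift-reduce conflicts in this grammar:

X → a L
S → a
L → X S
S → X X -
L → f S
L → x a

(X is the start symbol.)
Yes — I10: [S → a .] vs [L → . f S]

Augment with X' → X and build the canonical LR(0) collection (I0 = CLOSURE({[X' → . X]}), then GOTO on every symbol after a dot until no new states appear). It has 14 states:
  I0: { [X → . a L], [X' → . X] }  — shift
  I1: { [X' → X .] }  — accept
  I2: { [L → . X S], [L → . f S], [L → . x a], [X → . a L], [X → a . L] }  — shift
  I3: { [X → a L .] }  — reduce
  I4: { [L → X . S], [S → . X X -], [S → . a], [X → . a L] }  — shift
  I5: { [L → f . S], [S → . X X -], [S → . a], [X → . a L] }  — shift
  I6: { [L → x . a] }  — shift
  I7: { [L → x a .] }  — reduce
  I8: { [L → f S .] }  — reduce
  I9: { [S → X . X -], [X → . a L] }  — shift
  I10: { [L → . X S], [L → . f S], [L → . x a], [S → a .], [X → . a L], [X → a . L] }  — shift, reduce
  I11: { [S → X X . -] }  — shift
  I12: { [S → X X - .] }  — reduce
  I13: { [L → X S .] }  — reduce

I10 contains reduce item [S → a .] and shift items [L → . f S], [L → . x a], [X → . a L] — shift-reduce conflict.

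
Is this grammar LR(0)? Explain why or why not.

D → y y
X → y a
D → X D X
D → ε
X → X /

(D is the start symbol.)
No. Shift-reduce conflict between [D → .] and [D → . y y]

A grammar is LR(0) if no state in the canonical LR(0) collection has:
  - both a shift item (dot before a terminal) and a complete item (shift-reduce conflict), or
  - two or more complete items (reduce-reduce conflict; the accept item [D' → D .] counts as a complete item here).

Augment with D' → D and build the canonical LR(0) collection (I0 = CLOSURE({[D' → . D]}), then GOTO on every symbol after a dot until no new states appear). It has 10 states:
  I0: { [D → . X D X], [D → . y y], [D → .], [D' → . D], [X → . X /], [X → . y a] }  — shift, reduce
  I1: { [D' → D .] }  — accept
  I2: { [D → . X D X], [D → . y y], [D → .], [D → X . D X], [X → . X /], [X → . y a], [X → X . /] }  — shift, reduce
  I3: { [D → y . y], [X → y . a] }  — shift
  I4: { [X → y a .] }  — reduce
  I5: { [D → y y .] }  — reduce
  I6: { [X → X / .] }  — reduce
  I7: { [D → X D . X], [X → . X /], [X → . y a] }  — shift
  I8: { [D → X D X .], [X → X . /] }  — shift, reduce
  I9: { [X → y . a] }  — shift

Conflict in state I0:
  Shift-reduce conflict between [D → .] and [D → . y y]
So the grammar is NOT LR(0).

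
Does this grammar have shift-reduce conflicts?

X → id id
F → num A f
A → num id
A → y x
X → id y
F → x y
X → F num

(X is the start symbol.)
No shift-reduce conflicts

A shift-reduce conflict occurs when an LR(0) state has both:
  - a complete (reduce) item [A → α .] (dot at the end), and
  - a shift item [B → β . c γ] (dot before a terminal).

Augment with X' → X and build the canonical LR(0) collection (I0 = CLOSURE({[X' → . X]}), then GOTO on every symbol after a dot until no new states appear). It has 16 states:
  I0: { [F → . num A f], [F → . x y], [X → . F num], [X → . id id], [X → . id y], [X' → . X] }  — shift
  I1: { [X → F . num] }  — shift
  I2: { [X' → X .] }  — accept
  I3: { [X → id . id], [X → id . y] }  — shift
  I4: { [A → . num id], [A → . y x], [F → num . A f] }  — shift
  I5: { [F → x . y] }  — shift
  I6: { [F → x y .] }  — reduce
  I7: { [F → num A . f] }  — shift
  I8: { [A → num . id] }  — shift
  I9: { [A → y . x] }  — shift
  I10: { [A → y x .] }  — reduce
  I11: { [A → num id .] }  — reduce
  I12: { [F → num A f .] }  — reduce
  I13: { [X → id id .] }  — reduce
  I14: { [X → id y .] }  — reduce
  I15: { [X → F num .] }  — reduce

No state contains both a complete item and a shift item.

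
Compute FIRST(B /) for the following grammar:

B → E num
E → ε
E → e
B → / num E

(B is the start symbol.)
FIRST sets of the non-terminals involved (from the grammar, by fixed-point iteration):
  FIRST(B) = { '/', 'e', 'num' }

To compute FIRST(B /), process the symbols left to right:
Symbol B is a non-terminal. Add FIRST(B) \ {ε} = { '/', 'e', 'num' }
B is not nullable (ε ∉ FIRST(B)), so stop here.
FIRST(B /) = { '/', 'e', 'num' }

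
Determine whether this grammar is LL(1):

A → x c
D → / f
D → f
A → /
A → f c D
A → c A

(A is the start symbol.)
Yes, the grammar is LL(1).

For A:
  PREDICT(A → x c) = { 'x' }
  PREDICT(A → '/') = { '/' }
  PREDICT(A → f c D) = { 'f' }
  PREDICT(A → c A) = { 'c' }
For D:
  PREDICT(D → '/' f) = { '/' }
  PREDICT(D → f) = { 'f' }

All predict sets are disjoint. The grammar IS LL(1).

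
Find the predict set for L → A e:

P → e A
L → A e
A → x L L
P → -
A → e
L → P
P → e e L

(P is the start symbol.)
PREDICT(L → A e) = (FIRST(RHS) \ {ε}) ∪ (FOLLOW(L) if ε ∈ FIRST(RHS), i.e. RHS ⇒* ε)
FIRST(A) = { 'e', 'x' }
FIRST(A e) = { 'e', 'x' }
ε ∉ FIRST(A e), so FOLLOW(L) is not added.
PREDICT(L → A e) = { 'e', 'x' }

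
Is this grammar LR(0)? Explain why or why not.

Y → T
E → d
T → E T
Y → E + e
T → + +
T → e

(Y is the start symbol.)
Augment with Y' → Y and build the canonical LR(0) collection (I0 = CLOSURE({[Y' → . Y]}), then GOTO on every symbol after a dot until no new states appear). It has 12 states:
  I0: { [E → . d], [T → . + +], [T → . E T], [T → . e], [Y → . E + e], [Y → . T], [Y' → . Y] }  — shift
  I1: { [T → + . +] }  — shift
  I2: { [E → . d], [T → . + +], [T → . E T], [T → . e], [T → E . T], [Y → E . + e] }  — shift
  I3: { [Y → T .] }  — reduce
  I4: { [Y' → Y .] }  — accept
  I5: { [E → d .] }  — reduce
  I6: { [T → e .] }  — reduce
  I7: { [T → + . +], [Y → E + . e] }  — shift
  I8: { [E → . d], [T → . + +], [T → . E T], [T → . e], [T → E . T] }  — shift
  I9: { [T → E T .] }  — reduce
  I10: { [T → + + .] }  — reduce
  I11: { [Y → E + e .] }  — reduce

Every state is either a pure shift/goto state or contains exactly one complete item and nothing to shift — no conflicts. The grammar is LR(0).

Answer: Yes, the grammar is LR(0)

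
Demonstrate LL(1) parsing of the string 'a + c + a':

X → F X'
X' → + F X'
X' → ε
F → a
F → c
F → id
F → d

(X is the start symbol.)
Stack is shown with the top on the left.

Stack     Input        Action
-----------------------------
X $       a + c + a $  output X → F X'
F X' $    a + c + a $  output F → a
a X' $    a + c + a $  match 'a'
X' $      + c + a $    output X' → + F X'
+ F X' $  + c + a $    match '+'
F X' $    c + a $      output F → c
c X' $    c + a $      match 'c'
X' $      + a $        output X' → + F X'
+ F X' $  + a $        match '+'
F X' $    a $          output F → a
a X' $    a $          match 'a'
X' $      $            output X' → ε
$         $            accept

The string is accepted.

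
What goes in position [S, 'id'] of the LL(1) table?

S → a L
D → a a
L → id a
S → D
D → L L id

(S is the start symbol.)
To find M[S, 'id'], we find productions for S where 'id' is in the predict set (PREDICT(N → α) = (FIRST(α) \ {ε}) ∪ (FOLLOW(N) if α ⇒* ε)).

Relevant sets:
  FIRST(D) = { 'a', 'id' }

S → a L: PREDICT = { 'a' }
S → D: PREDICT = { 'a', 'id' }
  'id' is in predict set, so this production goes in M[S, 'id']

M[S, 'id'] = S → D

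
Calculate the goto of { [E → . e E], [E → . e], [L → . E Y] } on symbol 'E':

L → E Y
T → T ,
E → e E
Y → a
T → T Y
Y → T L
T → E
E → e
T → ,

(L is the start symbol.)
GOTO(I, 'E') = CLOSURE({ [A → αX.β] : [A → α.Xβ] ∈ I, X = 'E' })

Items with dot before 'E', with the dot advanced:
  [L → . E Y] → [L → E . Y]
Closure of the advanced items:
  [L → E . Y] has the dot before Y: add [Y → . a], [Y → . T L]
  [Y → . T L] has the dot before T: add [T → . T ,], [T → . T Y], [T → . E], [T → . ,]
  [T → . E] has the dot before E: add [E → . e E], [E → . e]

GOTO = { [E → . e E], [E → . e], [L → E . Y], [T → . ,], [T → . E], [T → . T ,], [T → . T Y], [Y → . T L], [Y → . a] }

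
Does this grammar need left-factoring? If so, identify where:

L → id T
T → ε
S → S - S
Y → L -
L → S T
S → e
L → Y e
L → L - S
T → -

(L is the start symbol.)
Left-factoring is needed when two productions for the same non-terminal
share a common prefix on the right-hand side.

Productions for L:
  L → id T
  L → S T
  L → Y e
  L → L - S
Productions for T:
  T → ε
  T → -
Productions for S:
  S → S - S
  S → e

No common prefixes found.

Answer: No, left-factoring is not needed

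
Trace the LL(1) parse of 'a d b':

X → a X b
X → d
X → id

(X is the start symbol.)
LL(1) parsing maintains a stack (initially the start symbol over $) and the input. At each step: if the stack top is a terminal, match it against the current input token; if it is a non-terminal N, replace it with the RHS of M[N, lookahead] (the unique production whose predict set contains the lookahead).

Stack is shown with the top on the left.

Stack    Input    Action
------------------------
X $      a d b $  output X → a X b
a X b $  a d b $  match 'a'
X b $    d b $    output X → d
d b $    d b $    match 'd'
b $      b $      match 'b'
$        $        accept

The string is accepted.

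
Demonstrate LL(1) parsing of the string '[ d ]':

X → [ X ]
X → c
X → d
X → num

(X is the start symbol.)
Stack is shown with the top on the left.

Stack    Input    Action
------------------------
X $      [ d ] $  output X → [ X ]
[ X ] $  [ d ] $  match '['
X ] $    d ] $    output X → d
d ] $    d ] $    match 'd'
] $      ] $      match ']'
$        $        accept

The string is accepted.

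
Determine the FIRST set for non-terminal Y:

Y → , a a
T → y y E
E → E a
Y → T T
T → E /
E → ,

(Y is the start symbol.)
To compute FIRST(Y), examine every production with Y on the left-hand side, reading each right-hand side left to right until a non-nullable symbol is reached.

FIRST sets of the other non-terminals involved (by the same procedure, iterated to a fixed point):
  FIRST(T) = { ',', 'y' }

From Y → , a a:
  - ',' is a terminal: add ',' and stop
From Y → T T:
  - T is a non-terminal: add FIRST(T) \ {ε} = { ',', 'y' }
    T is not nullable, so stop

Collecting: FIRST(Y) = { ',', 'y' }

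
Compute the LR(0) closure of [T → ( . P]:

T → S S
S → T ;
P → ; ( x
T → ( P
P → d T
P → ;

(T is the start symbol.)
{ [P → . ; ( x], [P → . ;], [P → . d T], [T → ( . P] }

To compute CLOSURE, for each item [A → α.Bβ] where B is a non-terminal, add [B → .γ] for all productions B → γ; repeat for the newly added items until nothing changes.

Start with: [T → ( . P]
  [T → ( . P] has the dot before P: add [P → . ; ( x], [P → . d T], [P → . ;]
No further items can be added.

CLOSURE = { [P → . ; ( x], [P → . ;], [P → . d T], [T → ( . P] }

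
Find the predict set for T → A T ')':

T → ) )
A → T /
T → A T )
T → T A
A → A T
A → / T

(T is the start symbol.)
PREDICT(T → A T ')') = (FIRST(RHS) \ {ε}) ∪ (FOLLOW(T) if ε ∈ FIRST(RHS), i.e. RHS ⇒* ε)
FIRST(A) = { ')', '/' }
FIRST(A T ')') = { ')', '/' }
ε ∉ FIRST(A T ')'), so FOLLOW(T) is not added.
PREDICT(T → A T ')') = { ')', '/' }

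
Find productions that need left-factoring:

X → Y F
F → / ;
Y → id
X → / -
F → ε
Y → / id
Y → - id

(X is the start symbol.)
No, left-factoring is not needed

Left-factoring is needed when two productions for the same non-terminal
share a common prefix on the right-hand side.

Productions for X:
  X → Y F
  X → / -
Productions for F:
  F → / ;
  F → ε
Productions for Y:
  Y → id
  Y → / id
  Y → - id

No common prefixes found.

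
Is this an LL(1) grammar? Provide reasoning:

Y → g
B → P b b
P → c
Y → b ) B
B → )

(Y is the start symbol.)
Yes, the grammar is LL(1).

A grammar is LL(1) if for each non-terminal N with multiple productions, the predict sets of those productions are pairwise disjoint, where PREDICT(N → α) = (FIRST(α) \ {ε}) ∪ (FOLLOW(N) if α ⇒* ε).

Relevant sets:
  FIRST(P) = { 'c' }

For Y:
  PREDICT(Y → g) = { 'g' }
  PREDICT(Y → b ')' B) = { 'b' }
For B:
  PREDICT(B → P b b) = { 'c' }
  PREDICT(B → ')') = { ')' }
P has a single production, so nothing to check there.

All predict sets are disjoint. The grammar IS LL(1).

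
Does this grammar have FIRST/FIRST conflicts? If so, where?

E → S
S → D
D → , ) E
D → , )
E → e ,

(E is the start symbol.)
FIRST sets of the non-terminals at (or reachable through a nullable prefix from) the front of some alternative:
  FIRST(S) = { ',' }

Productions for E:
  E → S: FIRST = { ',' }
  E → e ,: FIRST = { 'e' }
Productions for D:
  D → , ) E: FIRST = { ',' }
  D → , ): FIRST = { ',' }
S has only one production, so no FIRST/FIRST conflict is possible there.

Conflict for D: D → , ) E and D → , )
  Overlap: { ',' }

Answer: Yes. D → ',' ')' E / D → ',' ')' on { ',' }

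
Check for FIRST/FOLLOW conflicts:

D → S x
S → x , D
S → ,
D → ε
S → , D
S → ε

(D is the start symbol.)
Yes. D → S x with FOLLOW(D) on { 'x' }; S → x ',' D with FOLLOW(S) on { 'x' }

A FIRST/FOLLOW conflict occurs when a non-terminal N has a nullable alternative N → β (β ⇒* ε) and another alternative N → α with FIRST(α) ∩ FOLLOW(N) ≠ ∅: on such a lookahead the parser cannot decide between expanding α and letting N vanish via β.

Nullable non-terminals: D, S.
FIRST sets used below: FIRST(S) = { ',', 'x', ε }

D: nullable alternative(s) D → ε; FOLLOW(D) = { $, 'x' }
  D → S x: FIRST \ {ε} = { ',', 'x' } — overlaps FOLLOW(D) on { 'x' }: CONFLICT
  D → ε: FIRST \ {ε} = { } — this is the only nullable alternative, skip

S: nullable alternative(s) S → ε; FOLLOW(S) = { 'x' }
  S → x , D: FIRST \ {ε} = { 'x' } — overlaps FOLLOW(S) on { 'x' }: CONFLICT
  S → ,: FIRST \ {ε} = { ',' } — disjoint from FOLLOW(S)
  S → , D: FIRST \ {ε} = { ',' } — disjoint from FOLLOW(S)
  S → ε: FIRST \ {ε} = { } — this is the only nullable alternative, skip

So the grammar has 2 FIRST/FOLLOW conflicts (marked CONFLICT above).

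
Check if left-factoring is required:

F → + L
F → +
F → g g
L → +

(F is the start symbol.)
Yes, F has productions with common prefix '+'

Left-factoring is needed when two productions for the same non-terminal
share a common prefix on the right-hand side.

Productions for F:
  F → + L
  F → +
  F → g g

Found common prefix '+' in productions for F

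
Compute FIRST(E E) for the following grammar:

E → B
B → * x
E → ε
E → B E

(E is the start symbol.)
{ '*', ε }

FIRST sets of the non-terminals involved (from the grammar, by fixed-point iteration):
  FIRST(E) = { '*', ε }

To compute FIRST(E E), process the symbols left to right:
Symbol E is a non-terminal. Add FIRST(E) \ {ε} = { '*' }
E is nullable (ε ∈ FIRST(E)), continue to the next symbol.
Symbol E is a non-terminal. Add FIRST(E) \ {ε} = { '*' }
E is nullable (ε ∈ FIRST(E)), continue to the next symbol.
All symbols are nullable, so ε is in the result.
FIRST(E E) = { '*', ε }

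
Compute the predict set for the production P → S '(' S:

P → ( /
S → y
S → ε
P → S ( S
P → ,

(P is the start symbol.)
{ '(', 'y' }

PREDICT(P → S '(' S) = (FIRST(RHS) \ {ε}) ∪ (FOLLOW(P) if ε ∈ FIRST(RHS), i.e. RHS ⇒* ε)
FIRST(S) = { 'y', ε }
FIRST(S '(' S) = { '(', 'y' }
ε ∉ FIRST(S '(' S), so FOLLOW(P) is not added.
PREDICT(P → S '(' S) = { '(', 'y' }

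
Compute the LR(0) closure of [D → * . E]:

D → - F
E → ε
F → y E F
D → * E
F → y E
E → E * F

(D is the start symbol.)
To compute CLOSURE, for each item [A → α.Bβ] where B is a non-terminal, add [B → .γ] for all productions B → γ; repeat for the newly added items until nothing changes.

Start with: [D → * . E]
  [D → * . E] has the dot before E: add [E → .], [E → . E * F]
No further items can be added.

CLOSURE = { [D → * . E], [E → . E * F], [E → .] }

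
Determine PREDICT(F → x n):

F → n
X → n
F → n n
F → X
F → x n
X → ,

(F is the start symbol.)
{ 'x' }

PREDICT(F → x n) = (FIRST(RHS) \ {ε}) ∪ (FOLLOW(F) if ε ∈ FIRST(RHS), i.e. RHS ⇒* ε)
FIRST(x n) = { 'x' }
ε ∉ FIRST(x n), so FOLLOW(F) is not added.
PREDICT(F → x n) = { 'x' }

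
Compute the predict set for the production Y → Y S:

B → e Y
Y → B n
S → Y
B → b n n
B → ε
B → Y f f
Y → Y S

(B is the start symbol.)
PREDICT(Y → Y S) = (FIRST(RHS) \ {ε}) ∪ (FOLLOW(Y) if ε ∈ FIRST(RHS), i.e. RHS ⇒* ε)
FIRST(Y) = { 'b', 'e', 'n' }
FIRST(Y S) = { 'b', 'e', 'n' }
ε ∉ FIRST(Y S), so FOLLOW(Y) is not added.
PREDICT(Y → Y S) = { 'b', 'e', 'n' }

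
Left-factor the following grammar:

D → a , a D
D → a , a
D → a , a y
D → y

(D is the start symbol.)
Left-factoring transforms A → αβ₁ | αβ₂ into A → αA' and A' → β₁ | β₂
(α is the longest common prefix among the alternatives). Repeat until
no nonterminal has two alternatives with a common prefix.

Round 1: D has alternatives sharing prefix 'a , a'. Introduce D': D → a , a D'
  Add: D' → D
  Add: D' → ε
  Add: D' → y

No remaining common prefixes — done.

Resulting grammar:
D → a , a D'
D' → D
D' → ε
D' → y
D → y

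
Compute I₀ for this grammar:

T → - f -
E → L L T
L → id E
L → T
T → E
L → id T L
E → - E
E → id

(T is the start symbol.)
First, augment the grammar with T' → T
I₀ = CLOSURE({ [T' → . T] }):
  [T' → . T] has the dot before T: add [T → . - f -], [T → . E]
  [T → . E] has the dot before E: add [E → . L L T], [E → . - E], [E → . id]
  [E → . L L T] has the dot before L: add [L → . id E], [L → . T], [L → . id T L]
No further items can be added.

I₀ = { [E → . - E], [E → . L L T], [E → . id], [L → . T], [L → . id E], [L → . id T L], [T → . - f -], [T → . E], [T' → . T] }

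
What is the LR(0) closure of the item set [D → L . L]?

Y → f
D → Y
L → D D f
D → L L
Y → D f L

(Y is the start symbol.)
{ [D → . L L], [D → . Y], [D → L . L], [L → . D D f], [Y → . D f L], [Y → . f] }

To compute CLOSURE, for each item [A → α.Bβ] where B is a non-terminal, add [B → .γ] for all productions B → γ; repeat for the newly added items until nothing changes.

Start with: [D → L . L]
  [D → L . L] has the dot before L: add [L → . D D f]
  [L → . D D f] has the dot before D: add [D → . Y], [D → . L L]
  [D → . Y] has the dot before Y: add [Y → . f], [Y → . D f L]
No further items can be added.

CLOSURE = { [D → . L L], [D → . Y], [D → L . L], [L → . D D f], [Y → . D f L], [Y → . f] }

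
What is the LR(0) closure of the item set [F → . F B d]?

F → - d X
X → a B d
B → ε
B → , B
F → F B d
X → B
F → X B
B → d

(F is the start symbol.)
To compute CLOSURE, for each item [A → α.Bβ] where B is a non-terminal, add [B → .γ] for all productions B → γ; repeat for the newly added items until nothing changes.

Start with: [F → . F B d]
  [F → . F B d] has the dot before F: add [F → . - d X], [F → . X B]
  [F → . X B] has the dot before X: add [X → . a B d], [X → . B]
  [X → . B] has the dot before B: add [B → .], [B → . , B], [B → . d]
No further items can be added.

CLOSURE = { [B → . , B], [B → . d], [B → .], [F → . - d X], [F → . F B d], [F → . X B], [X → . B], [X → . a B d] }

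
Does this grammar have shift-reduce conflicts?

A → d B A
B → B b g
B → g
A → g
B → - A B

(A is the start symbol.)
Augment with A' → A and build the canonical LR(0) collection (I0 = CLOSURE({[A' → . A]}), then GOTO on every symbol after a dot until no new states appear). It has 12 states:
  I0: { [A → . d B A], [A → . g], [A' → . A] }  — shift
  I1: { [A' → A .] }  — accept
  I2: { [A → d . B A], [B → . - A B], [B → . B b g], [B → . g] }  — shift
  I3: { [A → g .] }  — reduce
  I4: { [A → . d B A], [A → . g], [B → - . A B] }  — shift
  I5: { [A → . d B A], [A → . g], [A → d B . A], [B → B . b g] }  — shift
  I6: { [B → g .] }  — reduce
  I7: { [A → d B A .] }  — reduce
  I8: { [B → B b . g] }  — shift
  I9: { [B → B b g .] }  — reduce
  I10: { [B → - A . B], [B → . - A B], [B → . B b g], [B → . g] }  — shift
  I11: { [B → - A B .], [B → B . b g] }  — shift, reduce

I11 contains reduce item [B → - A B .] and shift item [B → B . b g] — shift-reduce conflict.

Answer: Yes — I11: [B → - A B .] vs [B → B . b g]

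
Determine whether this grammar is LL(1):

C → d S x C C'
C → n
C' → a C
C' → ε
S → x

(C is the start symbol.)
A grammar is LL(1) if for each non-terminal N with multiple productions, the predict sets of those productions are pairwise disjoint, where PREDICT(N → α) = (FIRST(α) \ {ε}) ∪ (FOLLOW(N) if α ⇒* ε).

Relevant sets:
  FOLLOW(C') = { $, 'a' }

For C:
  PREDICT(C → d S x C C') = { 'd' }
  PREDICT(C → n) = { 'n' }
For C':
  PREDICT(C' → a C) = { 'a' }
  PREDICT(C' → ε) = { $, 'a' }
S has a single production, so nothing to check there.

Conflict found: Predict set conflict for C': { 'a' }
The grammar is NOT LL(1).

Answer: No. Predict set conflict for C': { 'a' }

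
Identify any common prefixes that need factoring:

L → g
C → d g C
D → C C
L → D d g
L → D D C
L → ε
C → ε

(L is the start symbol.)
Left-factoring is needed when two productions for the same non-terminal
share a common prefix on the right-hand side.

Productions for L:
  L → g
  L → D d g
  L → D D C
  L → ε
Productions for C:
  C → d g C
  C → ε

Found common prefix 'D' in productions for L

Answer: Yes, L has productions with common prefix 'D'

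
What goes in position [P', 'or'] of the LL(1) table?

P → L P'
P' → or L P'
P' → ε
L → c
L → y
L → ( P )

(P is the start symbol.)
P' → or L P'

To find M[P', 'or'], we find productions for P' where 'or' is in the predict set (PREDICT(N → α) = (FIRST(α) \ {ε}) ∪ (FOLLOW(N) if α ⇒* ε)).

Relevant sets:
  FOLLOW(P') = { $, ')' }

P' → or L P': PREDICT = { 'or' }
  'or' is in predict set, so this production goes in M[P', 'or']
P' → ε: PREDICT = { $, ')' }

M[P', 'or'] = P' → or L P'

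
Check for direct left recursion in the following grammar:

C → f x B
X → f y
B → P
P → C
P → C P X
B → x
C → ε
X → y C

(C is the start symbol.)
No direct left recursion

C → f x B: starts with f
X → f y: starts with f
B → P: starts with P
P → C: starts with C
P → C P X: starts with C
B → x: starts with x
C → ε: starts with ε
X → y C: starts with y

No direct left recursion found.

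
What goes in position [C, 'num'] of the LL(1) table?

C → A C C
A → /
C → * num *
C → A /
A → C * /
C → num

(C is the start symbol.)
To find M[C, 'num'], we find productions for C where 'num' is in the predict set (PREDICT(N → α) = (FIRST(α) \ {ε}) ∪ (FOLLOW(N) if α ⇒* ε)).

Relevant sets:
  FIRST(A) = { '*', '/', 'num' }

C → A C C: PREDICT = { '*', '/', 'num' }
  'num' is in predict set, so this production goes in M[C, 'num']
C → * num *: PREDICT = { '*' }
C → A /: PREDICT = { '*', '/', 'num' }
  'num' is in predict set, so this production goes in M[C, 'num']
C → num: PREDICT = { 'num' }
  'num' is in predict set, so this production goes in M[C, 'num']

M[C, 'num'] = C → A C C, C → A /, C → num  (a multiply-defined cell — the grammar is not LL(1))

Answer: C → A C C, C → A /, C → num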